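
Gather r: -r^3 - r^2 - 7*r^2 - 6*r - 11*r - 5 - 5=-r^3 - 8*r^2 - 17*r - 10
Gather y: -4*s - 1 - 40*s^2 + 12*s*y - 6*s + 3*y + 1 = -40*s^2 - 10*s + y*(12*s + 3)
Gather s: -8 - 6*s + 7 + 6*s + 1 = 0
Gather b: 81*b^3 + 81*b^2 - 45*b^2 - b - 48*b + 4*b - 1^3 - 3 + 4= 81*b^3 + 36*b^2 - 45*b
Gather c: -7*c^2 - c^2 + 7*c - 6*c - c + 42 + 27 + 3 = 72 - 8*c^2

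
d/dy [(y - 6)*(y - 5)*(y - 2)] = 3*y^2 - 26*y + 52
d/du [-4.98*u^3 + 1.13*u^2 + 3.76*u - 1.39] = -14.94*u^2 + 2.26*u + 3.76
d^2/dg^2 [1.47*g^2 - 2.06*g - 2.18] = 2.94000000000000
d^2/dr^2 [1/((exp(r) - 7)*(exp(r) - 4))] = (4*exp(3*r) - 33*exp(2*r) + 9*exp(r) + 308)*exp(r)/(exp(6*r) - 33*exp(5*r) + 447*exp(4*r) - 3179*exp(3*r) + 12516*exp(2*r) - 25872*exp(r) + 21952)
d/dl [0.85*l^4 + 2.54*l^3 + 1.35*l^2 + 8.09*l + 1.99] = 3.4*l^3 + 7.62*l^2 + 2.7*l + 8.09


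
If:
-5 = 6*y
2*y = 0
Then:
No Solution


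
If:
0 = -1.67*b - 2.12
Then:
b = -1.27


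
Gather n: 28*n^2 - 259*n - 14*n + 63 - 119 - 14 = 28*n^2 - 273*n - 70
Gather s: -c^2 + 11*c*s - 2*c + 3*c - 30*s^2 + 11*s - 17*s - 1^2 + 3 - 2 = -c^2 + c - 30*s^2 + s*(11*c - 6)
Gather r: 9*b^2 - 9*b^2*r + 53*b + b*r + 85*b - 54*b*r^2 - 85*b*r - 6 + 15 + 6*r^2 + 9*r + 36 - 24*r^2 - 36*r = 9*b^2 + 138*b + r^2*(-54*b - 18) + r*(-9*b^2 - 84*b - 27) + 45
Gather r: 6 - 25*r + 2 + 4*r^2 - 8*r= 4*r^2 - 33*r + 8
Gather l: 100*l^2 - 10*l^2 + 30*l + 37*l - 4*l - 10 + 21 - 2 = 90*l^2 + 63*l + 9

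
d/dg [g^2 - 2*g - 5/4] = 2*g - 2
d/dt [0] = 0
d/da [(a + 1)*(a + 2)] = 2*a + 3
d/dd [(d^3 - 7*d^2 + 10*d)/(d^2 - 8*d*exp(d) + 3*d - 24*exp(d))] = (d*(d^2 - 7*d + 10)*(8*d*exp(d) - 2*d + 32*exp(d) - 3) + (3*d^2 - 14*d + 10)*(d^2 - 8*d*exp(d) + 3*d - 24*exp(d)))/(d^2 - 8*d*exp(d) + 3*d - 24*exp(d))^2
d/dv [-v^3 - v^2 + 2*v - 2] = -3*v^2 - 2*v + 2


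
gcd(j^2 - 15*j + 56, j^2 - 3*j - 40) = j - 8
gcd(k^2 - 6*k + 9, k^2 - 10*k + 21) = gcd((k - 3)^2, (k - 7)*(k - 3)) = k - 3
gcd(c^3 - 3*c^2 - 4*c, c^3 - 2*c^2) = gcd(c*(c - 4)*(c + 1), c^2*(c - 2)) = c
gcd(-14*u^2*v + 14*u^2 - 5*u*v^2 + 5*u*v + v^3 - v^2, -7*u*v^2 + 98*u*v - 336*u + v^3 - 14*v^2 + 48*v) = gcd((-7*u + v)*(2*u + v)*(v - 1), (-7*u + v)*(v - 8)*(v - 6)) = 7*u - v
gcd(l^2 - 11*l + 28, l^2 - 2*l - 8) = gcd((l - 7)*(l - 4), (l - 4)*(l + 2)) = l - 4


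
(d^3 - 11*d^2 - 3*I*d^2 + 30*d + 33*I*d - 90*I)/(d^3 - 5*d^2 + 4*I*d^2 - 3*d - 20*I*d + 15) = (d^2 - 3*d*(2 + I) + 18*I)/(d^2 + 4*I*d - 3)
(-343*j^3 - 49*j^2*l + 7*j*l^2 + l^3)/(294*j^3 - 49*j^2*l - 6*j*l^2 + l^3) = (-7*j - l)/(6*j - l)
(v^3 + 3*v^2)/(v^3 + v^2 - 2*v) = v*(v + 3)/(v^2 + v - 2)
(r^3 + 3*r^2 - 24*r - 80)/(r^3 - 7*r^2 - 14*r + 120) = (r + 4)/(r - 6)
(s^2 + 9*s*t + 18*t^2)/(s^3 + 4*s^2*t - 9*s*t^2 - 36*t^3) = (s + 6*t)/(s^2 + s*t - 12*t^2)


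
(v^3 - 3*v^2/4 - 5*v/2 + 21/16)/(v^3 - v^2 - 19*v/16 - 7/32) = 2*(4*v^2 + 4*v - 3)/(8*v^2 + 6*v + 1)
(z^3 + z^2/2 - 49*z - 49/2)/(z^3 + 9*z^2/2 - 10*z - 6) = (z^2 - 49)/(z^2 + 4*z - 12)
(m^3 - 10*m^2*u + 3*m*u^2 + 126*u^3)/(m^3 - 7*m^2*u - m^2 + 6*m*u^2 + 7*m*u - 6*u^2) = (-m^2 + 4*m*u + 21*u^2)/(-m^2 + m*u + m - u)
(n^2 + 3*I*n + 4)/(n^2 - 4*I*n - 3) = (n + 4*I)/(n - 3*I)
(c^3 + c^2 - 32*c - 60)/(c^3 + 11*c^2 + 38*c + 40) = (c - 6)/(c + 4)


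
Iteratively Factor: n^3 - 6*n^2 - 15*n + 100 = (n + 4)*(n^2 - 10*n + 25) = (n - 5)*(n + 4)*(n - 5)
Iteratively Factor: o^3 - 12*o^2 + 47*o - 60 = (o - 5)*(o^2 - 7*o + 12) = (o - 5)*(o - 3)*(o - 4)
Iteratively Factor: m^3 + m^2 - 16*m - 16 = (m - 4)*(m^2 + 5*m + 4) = (m - 4)*(m + 4)*(m + 1)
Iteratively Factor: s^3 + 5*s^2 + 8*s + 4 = (s + 1)*(s^2 + 4*s + 4) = (s + 1)*(s + 2)*(s + 2)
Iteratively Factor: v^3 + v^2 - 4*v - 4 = (v + 2)*(v^2 - v - 2) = (v + 1)*(v + 2)*(v - 2)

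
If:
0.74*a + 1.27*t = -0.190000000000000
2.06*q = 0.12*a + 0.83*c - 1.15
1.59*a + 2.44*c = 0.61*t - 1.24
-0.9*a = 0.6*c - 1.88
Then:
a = 5.24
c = -4.72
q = -2.15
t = -3.20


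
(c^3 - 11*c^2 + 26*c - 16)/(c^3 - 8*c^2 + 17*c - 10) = (c - 8)/(c - 5)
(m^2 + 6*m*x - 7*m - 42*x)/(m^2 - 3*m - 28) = (m + 6*x)/(m + 4)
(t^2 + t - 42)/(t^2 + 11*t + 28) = (t - 6)/(t + 4)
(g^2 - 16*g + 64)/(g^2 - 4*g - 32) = (g - 8)/(g + 4)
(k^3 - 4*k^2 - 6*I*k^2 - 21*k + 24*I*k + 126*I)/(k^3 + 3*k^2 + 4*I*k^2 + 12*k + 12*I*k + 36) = (k^2 - k*(7 + 6*I) + 42*I)/(k^2 + 4*I*k + 12)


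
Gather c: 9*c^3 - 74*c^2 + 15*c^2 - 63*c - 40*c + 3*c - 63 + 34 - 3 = 9*c^3 - 59*c^2 - 100*c - 32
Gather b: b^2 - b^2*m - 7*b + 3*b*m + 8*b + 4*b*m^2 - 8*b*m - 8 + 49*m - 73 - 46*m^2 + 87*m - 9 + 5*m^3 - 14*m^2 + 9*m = b^2*(1 - m) + b*(4*m^2 - 5*m + 1) + 5*m^3 - 60*m^2 + 145*m - 90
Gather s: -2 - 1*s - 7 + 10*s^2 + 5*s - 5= 10*s^2 + 4*s - 14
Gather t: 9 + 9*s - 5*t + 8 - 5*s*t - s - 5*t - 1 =8*s + t*(-5*s - 10) + 16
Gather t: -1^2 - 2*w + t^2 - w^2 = t^2 - w^2 - 2*w - 1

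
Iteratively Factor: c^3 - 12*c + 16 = (c + 4)*(c^2 - 4*c + 4) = (c - 2)*(c + 4)*(c - 2)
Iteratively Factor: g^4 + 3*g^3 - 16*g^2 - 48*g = (g - 4)*(g^3 + 7*g^2 + 12*g) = (g - 4)*(g + 3)*(g^2 + 4*g) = g*(g - 4)*(g + 3)*(g + 4)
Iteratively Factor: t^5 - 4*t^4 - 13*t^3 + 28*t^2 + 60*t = (t - 3)*(t^4 - t^3 - 16*t^2 - 20*t) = (t - 3)*(t + 2)*(t^3 - 3*t^2 - 10*t) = t*(t - 3)*(t + 2)*(t^2 - 3*t - 10) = t*(t - 5)*(t - 3)*(t + 2)*(t + 2)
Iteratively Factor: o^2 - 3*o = (o - 3)*(o)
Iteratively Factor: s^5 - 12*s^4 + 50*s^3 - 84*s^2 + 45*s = (s)*(s^4 - 12*s^3 + 50*s^2 - 84*s + 45) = s*(s - 3)*(s^3 - 9*s^2 + 23*s - 15) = s*(s - 3)*(s - 1)*(s^2 - 8*s + 15) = s*(s - 3)^2*(s - 1)*(s - 5)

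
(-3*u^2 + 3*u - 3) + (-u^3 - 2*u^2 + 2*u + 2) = -u^3 - 5*u^2 + 5*u - 1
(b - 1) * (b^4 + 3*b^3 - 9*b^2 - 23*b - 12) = b^5 + 2*b^4 - 12*b^3 - 14*b^2 + 11*b + 12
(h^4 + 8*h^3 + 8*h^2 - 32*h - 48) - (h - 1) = h^4 + 8*h^3 + 8*h^2 - 33*h - 47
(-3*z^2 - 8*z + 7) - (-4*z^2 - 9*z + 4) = z^2 + z + 3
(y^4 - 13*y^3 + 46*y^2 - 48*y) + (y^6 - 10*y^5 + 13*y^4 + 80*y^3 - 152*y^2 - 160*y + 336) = y^6 - 10*y^5 + 14*y^4 + 67*y^3 - 106*y^2 - 208*y + 336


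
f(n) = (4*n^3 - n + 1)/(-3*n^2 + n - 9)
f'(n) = (6*n - 1)*(4*n^3 - n + 1)/(-3*n^2 + n - 9)^2 + (12*n^2 - 1)/(-3*n^2 + n - 9) = ((1 - 12*n^2)*(3*n^2 - n + 9) + (6*n - 1)*(4*n^3 - n + 1))/(3*n^2 - n + 9)^2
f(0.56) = -0.12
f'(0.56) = -0.26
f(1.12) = -0.47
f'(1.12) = -0.97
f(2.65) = -2.65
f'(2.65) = -1.59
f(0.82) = -0.23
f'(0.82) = -0.60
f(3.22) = -3.56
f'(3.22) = -1.58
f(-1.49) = 0.63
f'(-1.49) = -1.13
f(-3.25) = 3.03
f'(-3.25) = -1.45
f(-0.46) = -0.11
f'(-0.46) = -0.19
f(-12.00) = 15.23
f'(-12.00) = -1.36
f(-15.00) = 19.29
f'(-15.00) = -1.35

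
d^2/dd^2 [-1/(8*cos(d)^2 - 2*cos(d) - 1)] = 2*(128*sin(d)^4 - 82*sin(d)^2 + 29*cos(d) - 6*cos(3*d) - 58)/((2*cos(d) - 1)^3*(4*cos(d) + 1)^3)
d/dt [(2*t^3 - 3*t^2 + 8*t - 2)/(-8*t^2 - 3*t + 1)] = (-16*t^4 - 12*t^3 + 79*t^2 - 38*t + 2)/(64*t^4 + 48*t^3 - 7*t^2 - 6*t + 1)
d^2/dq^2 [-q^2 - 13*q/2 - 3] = -2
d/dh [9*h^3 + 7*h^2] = h*(27*h + 14)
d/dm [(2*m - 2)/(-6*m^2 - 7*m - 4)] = 2*(6*m^2 - 12*m - 11)/(36*m^4 + 84*m^3 + 97*m^2 + 56*m + 16)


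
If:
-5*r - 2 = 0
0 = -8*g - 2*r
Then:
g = 1/10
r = -2/5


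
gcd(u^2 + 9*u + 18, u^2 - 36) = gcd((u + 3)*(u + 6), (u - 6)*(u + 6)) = u + 6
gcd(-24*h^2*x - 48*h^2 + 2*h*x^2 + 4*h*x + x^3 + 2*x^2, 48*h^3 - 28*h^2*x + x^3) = -24*h^2 + 2*h*x + x^2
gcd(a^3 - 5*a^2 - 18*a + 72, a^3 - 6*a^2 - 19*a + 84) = a^2 + a - 12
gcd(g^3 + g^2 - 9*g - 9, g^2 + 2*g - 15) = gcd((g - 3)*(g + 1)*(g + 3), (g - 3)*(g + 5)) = g - 3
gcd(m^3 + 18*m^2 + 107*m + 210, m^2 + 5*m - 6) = m + 6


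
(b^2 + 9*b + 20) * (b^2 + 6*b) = b^4 + 15*b^3 + 74*b^2 + 120*b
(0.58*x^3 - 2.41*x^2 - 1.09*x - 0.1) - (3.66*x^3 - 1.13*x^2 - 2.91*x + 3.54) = -3.08*x^3 - 1.28*x^2 + 1.82*x - 3.64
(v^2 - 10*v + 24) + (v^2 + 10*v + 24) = 2*v^2 + 48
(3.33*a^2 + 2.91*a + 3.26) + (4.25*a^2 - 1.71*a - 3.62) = 7.58*a^2 + 1.2*a - 0.36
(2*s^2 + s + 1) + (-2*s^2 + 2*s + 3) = 3*s + 4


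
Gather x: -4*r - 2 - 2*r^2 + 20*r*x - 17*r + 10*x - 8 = -2*r^2 - 21*r + x*(20*r + 10) - 10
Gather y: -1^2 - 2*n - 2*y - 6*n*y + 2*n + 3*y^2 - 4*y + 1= 3*y^2 + y*(-6*n - 6)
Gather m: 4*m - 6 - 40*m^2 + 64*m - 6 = -40*m^2 + 68*m - 12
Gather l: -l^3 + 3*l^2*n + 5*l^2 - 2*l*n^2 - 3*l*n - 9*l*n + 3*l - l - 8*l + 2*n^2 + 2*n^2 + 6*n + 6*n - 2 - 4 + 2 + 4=-l^3 + l^2*(3*n + 5) + l*(-2*n^2 - 12*n - 6) + 4*n^2 + 12*n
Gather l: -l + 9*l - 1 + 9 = 8*l + 8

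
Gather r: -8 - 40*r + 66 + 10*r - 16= 42 - 30*r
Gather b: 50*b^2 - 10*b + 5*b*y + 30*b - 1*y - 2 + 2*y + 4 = 50*b^2 + b*(5*y + 20) + y + 2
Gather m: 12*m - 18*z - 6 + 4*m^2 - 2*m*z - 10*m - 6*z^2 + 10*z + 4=4*m^2 + m*(2 - 2*z) - 6*z^2 - 8*z - 2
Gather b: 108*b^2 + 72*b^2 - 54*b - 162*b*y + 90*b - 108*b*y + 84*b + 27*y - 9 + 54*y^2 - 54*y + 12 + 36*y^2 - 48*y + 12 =180*b^2 + b*(120 - 270*y) + 90*y^2 - 75*y + 15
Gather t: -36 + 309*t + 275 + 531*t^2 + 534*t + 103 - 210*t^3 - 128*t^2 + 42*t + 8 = -210*t^3 + 403*t^2 + 885*t + 350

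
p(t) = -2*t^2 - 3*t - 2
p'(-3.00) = 9.00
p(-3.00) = -11.00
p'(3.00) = -15.00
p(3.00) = -29.00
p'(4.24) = -19.96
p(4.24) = -50.68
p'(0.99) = -6.96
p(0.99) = -6.93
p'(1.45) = -8.80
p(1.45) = -10.56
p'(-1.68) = 3.72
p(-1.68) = -2.60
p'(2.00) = -11.00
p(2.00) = -16.00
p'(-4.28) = 14.12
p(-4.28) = -25.80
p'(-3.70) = 11.80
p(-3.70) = -18.28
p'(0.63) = -5.52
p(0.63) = -4.68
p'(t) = -4*t - 3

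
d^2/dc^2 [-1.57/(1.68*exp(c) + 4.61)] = (12.159336 - 4.431168*exp(c))*exp(c)/(1.68*exp(c) + 4.61)^3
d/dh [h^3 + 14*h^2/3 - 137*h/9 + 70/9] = 3*h^2 + 28*h/3 - 137/9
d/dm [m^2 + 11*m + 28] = 2*m + 11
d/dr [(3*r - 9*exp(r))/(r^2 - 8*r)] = 3*(r*(1 - 3*exp(r))*(r - 8) - 2*(r - 4)*(r - 3*exp(r)))/(r^2*(r - 8)^2)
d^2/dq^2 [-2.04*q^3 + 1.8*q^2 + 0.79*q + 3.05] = 3.6 - 12.24*q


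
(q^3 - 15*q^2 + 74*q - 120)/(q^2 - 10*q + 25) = (q^2 - 10*q + 24)/(q - 5)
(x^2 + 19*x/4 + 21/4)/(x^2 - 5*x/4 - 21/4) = (x + 3)/(x - 3)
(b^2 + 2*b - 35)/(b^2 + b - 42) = (b - 5)/(b - 6)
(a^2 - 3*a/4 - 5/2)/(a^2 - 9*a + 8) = (4*a^2 - 3*a - 10)/(4*(a^2 - 9*a + 8))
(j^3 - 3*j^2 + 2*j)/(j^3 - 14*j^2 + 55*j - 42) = j*(j - 2)/(j^2 - 13*j + 42)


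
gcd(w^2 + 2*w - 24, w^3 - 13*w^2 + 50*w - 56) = w - 4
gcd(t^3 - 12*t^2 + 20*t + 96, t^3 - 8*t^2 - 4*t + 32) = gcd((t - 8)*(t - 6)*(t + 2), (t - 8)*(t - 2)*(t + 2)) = t^2 - 6*t - 16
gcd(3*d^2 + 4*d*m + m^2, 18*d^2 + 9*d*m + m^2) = 3*d + m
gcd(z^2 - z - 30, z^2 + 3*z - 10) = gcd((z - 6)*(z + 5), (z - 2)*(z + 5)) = z + 5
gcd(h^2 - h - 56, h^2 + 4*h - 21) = h + 7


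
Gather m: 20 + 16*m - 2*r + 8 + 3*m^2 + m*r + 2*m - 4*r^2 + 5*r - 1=3*m^2 + m*(r + 18) - 4*r^2 + 3*r + 27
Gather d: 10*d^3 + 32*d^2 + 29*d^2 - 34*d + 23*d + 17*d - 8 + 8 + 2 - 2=10*d^3 + 61*d^2 + 6*d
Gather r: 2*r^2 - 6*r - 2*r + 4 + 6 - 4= 2*r^2 - 8*r + 6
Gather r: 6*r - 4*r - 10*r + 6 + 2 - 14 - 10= -8*r - 16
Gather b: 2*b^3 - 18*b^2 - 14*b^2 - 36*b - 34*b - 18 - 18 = 2*b^3 - 32*b^2 - 70*b - 36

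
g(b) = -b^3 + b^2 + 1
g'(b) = -3*b^2 + 2*b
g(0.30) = 1.06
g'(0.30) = 0.33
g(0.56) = 1.14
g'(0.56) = 0.18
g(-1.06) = 3.31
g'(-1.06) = -5.49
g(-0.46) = 1.31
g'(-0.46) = -1.55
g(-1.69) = 8.68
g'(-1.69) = -11.95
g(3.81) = -39.79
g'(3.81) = -35.93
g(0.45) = 1.11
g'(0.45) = 0.29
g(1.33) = 0.42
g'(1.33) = -2.65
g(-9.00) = 811.00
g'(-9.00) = -261.00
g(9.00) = -647.00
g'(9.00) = -225.00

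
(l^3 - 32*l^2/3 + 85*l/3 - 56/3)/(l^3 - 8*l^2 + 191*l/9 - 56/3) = 3*(l^2 - 8*l + 7)/(3*l^2 - 16*l + 21)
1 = 1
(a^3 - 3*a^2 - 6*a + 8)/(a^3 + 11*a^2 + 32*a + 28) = (a^2 - 5*a + 4)/(a^2 + 9*a + 14)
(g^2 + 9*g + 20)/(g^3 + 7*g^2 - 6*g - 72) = (g + 5)/(g^2 + 3*g - 18)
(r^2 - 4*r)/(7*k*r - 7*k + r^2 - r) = r*(r - 4)/(7*k*r - 7*k + r^2 - r)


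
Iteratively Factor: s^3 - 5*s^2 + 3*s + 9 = (s - 3)*(s^2 - 2*s - 3) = (s - 3)*(s + 1)*(s - 3)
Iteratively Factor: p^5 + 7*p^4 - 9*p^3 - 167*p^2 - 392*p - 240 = (p + 3)*(p^4 + 4*p^3 - 21*p^2 - 104*p - 80) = (p + 3)*(p + 4)*(p^3 - 21*p - 20) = (p + 1)*(p + 3)*(p + 4)*(p^2 - p - 20) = (p + 1)*(p + 3)*(p + 4)^2*(p - 5)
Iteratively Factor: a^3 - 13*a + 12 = (a - 3)*(a^2 + 3*a - 4) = (a - 3)*(a + 4)*(a - 1)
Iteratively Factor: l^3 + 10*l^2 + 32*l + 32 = (l + 4)*(l^2 + 6*l + 8) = (l + 4)^2*(l + 2)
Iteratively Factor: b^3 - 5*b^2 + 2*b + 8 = (b - 4)*(b^2 - b - 2) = (b - 4)*(b + 1)*(b - 2)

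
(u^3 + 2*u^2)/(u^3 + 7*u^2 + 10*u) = u/(u + 5)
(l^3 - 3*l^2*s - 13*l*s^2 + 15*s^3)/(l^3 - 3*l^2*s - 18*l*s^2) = (-l^2 + 6*l*s - 5*s^2)/(l*(-l + 6*s))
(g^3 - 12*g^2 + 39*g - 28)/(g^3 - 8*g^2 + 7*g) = (g - 4)/g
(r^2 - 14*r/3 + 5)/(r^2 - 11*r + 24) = (r - 5/3)/(r - 8)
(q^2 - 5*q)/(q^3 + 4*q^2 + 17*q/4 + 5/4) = 4*q*(q - 5)/(4*q^3 + 16*q^2 + 17*q + 5)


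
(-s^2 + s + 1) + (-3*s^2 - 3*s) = -4*s^2 - 2*s + 1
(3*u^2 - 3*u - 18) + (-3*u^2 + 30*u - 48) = 27*u - 66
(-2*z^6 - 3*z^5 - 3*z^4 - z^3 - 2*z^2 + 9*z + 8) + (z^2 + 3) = -2*z^6 - 3*z^5 - 3*z^4 - z^3 - z^2 + 9*z + 11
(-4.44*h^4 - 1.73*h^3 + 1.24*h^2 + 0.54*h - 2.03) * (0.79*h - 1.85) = -3.5076*h^5 + 6.8473*h^4 + 4.1801*h^3 - 1.8674*h^2 - 2.6027*h + 3.7555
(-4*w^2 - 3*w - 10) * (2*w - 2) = -8*w^3 + 2*w^2 - 14*w + 20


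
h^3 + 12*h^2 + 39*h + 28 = (h + 1)*(h + 4)*(h + 7)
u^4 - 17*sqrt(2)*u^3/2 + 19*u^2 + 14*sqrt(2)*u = u*(u - 7*sqrt(2))*(u - 2*sqrt(2))*(u + sqrt(2)/2)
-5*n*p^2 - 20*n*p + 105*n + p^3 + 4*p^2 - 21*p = (-5*n + p)*(p - 3)*(p + 7)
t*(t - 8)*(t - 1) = t^3 - 9*t^2 + 8*t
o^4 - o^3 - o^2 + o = o*(o - 1)^2*(o + 1)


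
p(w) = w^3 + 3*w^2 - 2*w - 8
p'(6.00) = 142.00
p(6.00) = 304.00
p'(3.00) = 43.00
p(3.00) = 40.00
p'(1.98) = 21.64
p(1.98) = 7.56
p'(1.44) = 12.86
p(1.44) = -1.67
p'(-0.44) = -4.06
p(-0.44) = -6.62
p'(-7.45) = 119.81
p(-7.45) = -240.09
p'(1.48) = 13.45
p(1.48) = -1.15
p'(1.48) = 13.45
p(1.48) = -1.15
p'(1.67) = 16.39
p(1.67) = 1.68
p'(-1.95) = -2.29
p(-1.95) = -0.11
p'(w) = 3*w^2 + 6*w - 2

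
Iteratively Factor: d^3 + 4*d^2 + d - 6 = (d + 3)*(d^2 + d - 2) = (d - 1)*(d + 3)*(d + 2)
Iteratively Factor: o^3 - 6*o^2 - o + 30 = (o - 3)*(o^2 - 3*o - 10) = (o - 5)*(o - 3)*(o + 2)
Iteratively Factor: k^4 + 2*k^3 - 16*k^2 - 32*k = (k - 4)*(k^3 + 6*k^2 + 8*k) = k*(k - 4)*(k^2 + 6*k + 8) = k*(k - 4)*(k + 4)*(k + 2)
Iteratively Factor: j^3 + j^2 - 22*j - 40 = (j - 5)*(j^2 + 6*j + 8) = (j - 5)*(j + 4)*(j + 2)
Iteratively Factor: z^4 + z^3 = (z)*(z^3 + z^2) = z*(z + 1)*(z^2) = z^2*(z + 1)*(z)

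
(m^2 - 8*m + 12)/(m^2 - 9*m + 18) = (m - 2)/(m - 3)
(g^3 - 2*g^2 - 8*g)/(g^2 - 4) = g*(g - 4)/(g - 2)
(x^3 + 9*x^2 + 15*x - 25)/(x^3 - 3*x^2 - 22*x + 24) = (x^2 + 10*x + 25)/(x^2 - 2*x - 24)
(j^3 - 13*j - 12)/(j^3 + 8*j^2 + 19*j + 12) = (j - 4)/(j + 4)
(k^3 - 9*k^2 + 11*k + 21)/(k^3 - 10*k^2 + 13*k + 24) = (k - 7)/(k - 8)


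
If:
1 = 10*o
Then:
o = 1/10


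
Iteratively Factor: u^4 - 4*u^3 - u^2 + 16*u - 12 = (u - 3)*(u^3 - u^2 - 4*u + 4) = (u - 3)*(u + 2)*(u^2 - 3*u + 2) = (u - 3)*(u - 2)*(u + 2)*(u - 1)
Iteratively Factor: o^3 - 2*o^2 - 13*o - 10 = (o - 5)*(o^2 + 3*o + 2) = (o - 5)*(o + 1)*(o + 2)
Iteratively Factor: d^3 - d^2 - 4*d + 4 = (d - 1)*(d^2 - 4) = (d - 2)*(d - 1)*(d + 2)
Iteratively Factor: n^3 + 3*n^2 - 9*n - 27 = (n - 3)*(n^2 + 6*n + 9) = (n - 3)*(n + 3)*(n + 3)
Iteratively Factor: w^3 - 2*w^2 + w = (w - 1)*(w^2 - w) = w*(w - 1)*(w - 1)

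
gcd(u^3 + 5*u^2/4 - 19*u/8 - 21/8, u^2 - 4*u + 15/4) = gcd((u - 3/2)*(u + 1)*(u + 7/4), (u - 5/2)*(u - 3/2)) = u - 3/2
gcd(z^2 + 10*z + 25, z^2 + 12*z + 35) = z + 5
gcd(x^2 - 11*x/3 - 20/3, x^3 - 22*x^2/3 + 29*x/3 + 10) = x - 5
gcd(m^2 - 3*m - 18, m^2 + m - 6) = m + 3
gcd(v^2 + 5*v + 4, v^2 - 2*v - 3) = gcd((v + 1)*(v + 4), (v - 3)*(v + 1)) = v + 1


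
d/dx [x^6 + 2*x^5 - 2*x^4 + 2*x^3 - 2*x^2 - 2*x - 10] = 6*x^5 + 10*x^4 - 8*x^3 + 6*x^2 - 4*x - 2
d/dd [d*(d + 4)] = 2*d + 4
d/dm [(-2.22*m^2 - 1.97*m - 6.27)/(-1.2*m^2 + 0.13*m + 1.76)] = (-2.6526*m^2 - 22.8624*m - 2.6521)/(1.44*m^4 - 0.312*m^3 - 4.2071*m^2 + 0.4576*m + 3.0976)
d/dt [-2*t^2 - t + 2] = -4*t - 1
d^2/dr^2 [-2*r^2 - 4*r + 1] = -4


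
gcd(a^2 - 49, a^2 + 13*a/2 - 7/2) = a + 7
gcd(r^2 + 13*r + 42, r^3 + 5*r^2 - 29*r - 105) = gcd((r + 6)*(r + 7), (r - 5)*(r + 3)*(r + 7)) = r + 7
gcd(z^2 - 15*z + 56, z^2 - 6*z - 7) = z - 7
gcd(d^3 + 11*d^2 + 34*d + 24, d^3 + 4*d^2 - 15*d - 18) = d^2 + 7*d + 6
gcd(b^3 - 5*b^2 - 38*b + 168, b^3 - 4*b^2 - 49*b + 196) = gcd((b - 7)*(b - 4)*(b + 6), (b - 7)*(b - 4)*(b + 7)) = b^2 - 11*b + 28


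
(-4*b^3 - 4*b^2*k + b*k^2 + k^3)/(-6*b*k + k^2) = (4*b^3 + 4*b^2*k - b*k^2 - k^3)/(k*(6*b - k))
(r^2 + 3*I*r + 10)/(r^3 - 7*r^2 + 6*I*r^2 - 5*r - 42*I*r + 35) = (r - 2*I)/(r^2 + r*(-7 + I) - 7*I)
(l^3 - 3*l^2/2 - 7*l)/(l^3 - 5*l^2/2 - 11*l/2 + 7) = l/(l - 1)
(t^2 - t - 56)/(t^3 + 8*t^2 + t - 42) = (t - 8)/(t^2 + t - 6)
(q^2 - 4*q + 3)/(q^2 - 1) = (q - 3)/(q + 1)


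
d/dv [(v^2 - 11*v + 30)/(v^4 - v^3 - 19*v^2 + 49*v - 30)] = ((11 - 2*v)*(-v^4 + v^3 + 19*v^2 - 49*v + 30) - (v^2 - 11*v + 30)*(4*v^3 - 3*v^2 - 38*v + 49))/(-v^4 + v^3 + 19*v^2 - 49*v + 30)^2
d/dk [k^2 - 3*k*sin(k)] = -3*k*cos(k) + 2*k - 3*sin(k)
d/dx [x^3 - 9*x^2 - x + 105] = 3*x^2 - 18*x - 1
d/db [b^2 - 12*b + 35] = 2*b - 12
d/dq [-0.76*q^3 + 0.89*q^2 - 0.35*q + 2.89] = -2.28*q^2 + 1.78*q - 0.35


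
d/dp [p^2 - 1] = 2*p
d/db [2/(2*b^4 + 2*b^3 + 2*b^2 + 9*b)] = 2*(-8*b^3 - 6*b^2 - 4*b - 9)/(b^2*(2*b^3 + 2*b^2 + 2*b + 9)^2)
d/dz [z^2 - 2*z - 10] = 2*z - 2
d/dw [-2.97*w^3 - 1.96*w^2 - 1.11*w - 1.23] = -8.91*w^2 - 3.92*w - 1.11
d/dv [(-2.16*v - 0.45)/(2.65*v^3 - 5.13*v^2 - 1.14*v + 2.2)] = (11.448*v^3 - 7.5033*v^2 - 4.617*v - 5.265)/(7.0225*v^6 - 27.189*v^5 + 20.2749*v^4 + 23.3564*v^3 - 21.2724*v^2 - 5.016*v + 4.84)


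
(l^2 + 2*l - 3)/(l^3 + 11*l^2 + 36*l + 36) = (l - 1)/(l^2 + 8*l + 12)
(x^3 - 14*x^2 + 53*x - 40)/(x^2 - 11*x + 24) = (x^2 - 6*x + 5)/(x - 3)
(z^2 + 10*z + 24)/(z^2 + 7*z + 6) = (z + 4)/(z + 1)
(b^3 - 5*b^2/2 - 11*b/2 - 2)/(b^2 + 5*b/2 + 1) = (b^2 - 3*b - 4)/(b + 2)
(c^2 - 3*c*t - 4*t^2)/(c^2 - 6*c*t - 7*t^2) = (-c + 4*t)/(-c + 7*t)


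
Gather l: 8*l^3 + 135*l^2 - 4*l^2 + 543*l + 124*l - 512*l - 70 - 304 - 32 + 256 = 8*l^3 + 131*l^2 + 155*l - 150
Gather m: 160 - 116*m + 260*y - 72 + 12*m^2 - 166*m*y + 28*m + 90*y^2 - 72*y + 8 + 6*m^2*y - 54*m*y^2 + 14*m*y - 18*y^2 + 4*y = m^2*(6*y + 12) + m*(-54*y^2 - 152*y - 88) + 72*y^2 + 192*y + 96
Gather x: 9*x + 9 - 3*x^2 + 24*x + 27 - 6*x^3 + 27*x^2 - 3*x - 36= -6*x^3 + 24*x^2 + 30*x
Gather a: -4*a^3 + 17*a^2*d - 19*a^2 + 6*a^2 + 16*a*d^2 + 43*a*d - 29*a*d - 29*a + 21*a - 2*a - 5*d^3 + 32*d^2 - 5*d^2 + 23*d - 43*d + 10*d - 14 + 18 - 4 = -4*a^3 + a^2*(17*d - 13) + a*(16*d^2 + 14*d - 10) - 5*d^3 + 27*d^2 - 10*d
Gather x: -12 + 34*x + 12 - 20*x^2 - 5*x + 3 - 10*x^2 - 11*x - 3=-30*x^2 + 18*x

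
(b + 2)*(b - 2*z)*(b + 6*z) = b^3 + 4*b^2*z + 2*b^2 - 12*b*z^2 + 8*b*z - 24*z^2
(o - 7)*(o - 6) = o^2 - 13*o + 42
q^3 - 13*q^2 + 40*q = q*(q - 8)*(q - 5)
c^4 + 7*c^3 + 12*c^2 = c^2*(c + 3)*(c + 4)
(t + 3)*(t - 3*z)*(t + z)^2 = t^4 - t^3*z + 3*t^3 - 5*t^2*z^2 - 3*t^2*z - 3*t*z^3 - 15*t*z^2 - 9*z^3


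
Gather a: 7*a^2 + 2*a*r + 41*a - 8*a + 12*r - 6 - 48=7*a^2 + a*(2*r + 33) + 12*r - 54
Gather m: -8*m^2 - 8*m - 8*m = -8*m^2 - 16*m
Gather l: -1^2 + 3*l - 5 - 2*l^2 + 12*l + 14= -2*l^2 + 15*l + 8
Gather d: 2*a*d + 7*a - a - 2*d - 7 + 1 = 6*a + d*(2*a - 2) - 6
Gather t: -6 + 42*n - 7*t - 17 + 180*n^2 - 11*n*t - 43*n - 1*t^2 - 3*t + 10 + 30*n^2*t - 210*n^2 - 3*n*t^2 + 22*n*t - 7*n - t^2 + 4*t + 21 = -30*n^2 - 8*n + t^2*(-3*n - 2) + t*(30*n^2 + 11*n - 6) + 8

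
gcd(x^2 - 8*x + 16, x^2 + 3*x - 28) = x - 4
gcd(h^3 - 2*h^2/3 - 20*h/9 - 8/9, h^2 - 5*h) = 1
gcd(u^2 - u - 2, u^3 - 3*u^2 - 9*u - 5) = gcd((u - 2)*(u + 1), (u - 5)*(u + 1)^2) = u + 1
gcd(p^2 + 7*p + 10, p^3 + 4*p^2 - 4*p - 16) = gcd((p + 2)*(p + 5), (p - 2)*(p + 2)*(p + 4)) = p + 2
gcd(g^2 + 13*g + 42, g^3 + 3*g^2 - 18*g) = g + 6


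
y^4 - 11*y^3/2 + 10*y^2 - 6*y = y*(y - 2)^2*(y - 3/2)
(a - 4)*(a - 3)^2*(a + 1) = a^4 - 9*a^3 + 23*a^2 - 3*a - 36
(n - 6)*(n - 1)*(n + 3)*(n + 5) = n^4 + n^3 - 35*n^2 - 57*n + 90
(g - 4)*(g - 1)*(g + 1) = g^3 - 4*g^2 - g + 4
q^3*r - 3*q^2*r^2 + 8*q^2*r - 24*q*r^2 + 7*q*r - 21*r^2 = (q + 7)*(q - 3*r)*(q*r + r)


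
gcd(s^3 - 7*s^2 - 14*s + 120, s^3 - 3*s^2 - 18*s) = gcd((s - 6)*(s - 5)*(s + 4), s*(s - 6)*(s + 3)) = s - 6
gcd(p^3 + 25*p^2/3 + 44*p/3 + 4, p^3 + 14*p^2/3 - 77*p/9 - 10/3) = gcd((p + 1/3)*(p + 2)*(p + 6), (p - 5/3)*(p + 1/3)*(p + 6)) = p^2 + 19*p/3 + 2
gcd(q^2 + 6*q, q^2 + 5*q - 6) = q + 6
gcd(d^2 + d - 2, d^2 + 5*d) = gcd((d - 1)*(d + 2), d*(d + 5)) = 1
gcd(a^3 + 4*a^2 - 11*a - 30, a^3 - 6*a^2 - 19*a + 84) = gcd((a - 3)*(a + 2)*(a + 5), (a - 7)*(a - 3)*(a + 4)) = a - 3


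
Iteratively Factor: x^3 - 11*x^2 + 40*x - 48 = (x - 3)*(x^2 - 8*x + 16) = (x - 4)*(x - 3)*(x - 4)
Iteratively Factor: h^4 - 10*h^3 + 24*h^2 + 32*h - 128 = (h - 4)*(h^3 - 6*h^2 + 32) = (h - 4)*(h + 2)*(h^2 - 8*h + 16) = (h - 4)^2*(h + 2)*(h - 4)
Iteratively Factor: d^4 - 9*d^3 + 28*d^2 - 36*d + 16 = (d - 4)*(d^3 - 5*d^2 + 8*d - 4) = (d - 4)*(d - 2)*(d^2 - 3*d + 2) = (d - 4)*(d - 2)^2*(d - 1)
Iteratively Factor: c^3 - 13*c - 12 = (c + 1)*(c^2 - c - 12) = (c + 1)*(c + 3)*(c - 4)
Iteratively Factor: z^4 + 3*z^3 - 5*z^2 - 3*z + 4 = (z - 1)*(z^3 + 4*z^2 - z - 4) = (z - 1)*(z + 1)*(z^2 + 3*z - 4) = (z - 1)*(z + 1)*(z + 4)*(z - 1)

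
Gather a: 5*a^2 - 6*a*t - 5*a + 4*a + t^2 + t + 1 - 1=5*a^2 + a*(-6*t - 1) + t^2 + t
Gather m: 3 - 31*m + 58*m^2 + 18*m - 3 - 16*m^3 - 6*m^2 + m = -16*m^3 + 52*m^2 - 12*m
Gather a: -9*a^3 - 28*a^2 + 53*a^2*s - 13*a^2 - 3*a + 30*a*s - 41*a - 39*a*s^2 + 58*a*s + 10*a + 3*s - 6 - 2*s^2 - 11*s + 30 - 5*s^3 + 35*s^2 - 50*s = -9*a^3 + a^2*(53*s - 41) + a*(-39*s^2 + 88*s - 34) - 5*s^3 + 33*s^2 - 58*s + 24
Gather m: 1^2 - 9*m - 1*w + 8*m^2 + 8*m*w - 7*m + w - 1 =8*m^2 + m*(8*w - 16)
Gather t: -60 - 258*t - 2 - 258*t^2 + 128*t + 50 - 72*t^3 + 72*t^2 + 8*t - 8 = -72*t^3 - 186*t^2 - 122*t - 20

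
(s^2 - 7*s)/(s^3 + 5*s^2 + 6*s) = (s - 7)/(s^2 + 5*s + 6)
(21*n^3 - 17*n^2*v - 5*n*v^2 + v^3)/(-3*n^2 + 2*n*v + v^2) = -7*n + v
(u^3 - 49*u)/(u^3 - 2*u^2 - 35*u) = (u + 7)/(u + 5)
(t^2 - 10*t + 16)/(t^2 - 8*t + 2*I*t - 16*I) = (t - 2)/(t + 2*I)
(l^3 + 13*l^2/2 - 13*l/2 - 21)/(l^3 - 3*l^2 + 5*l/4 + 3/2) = 2*(2*l^2 + 17*l + 21)/(4*l^2 - 4*l - 3)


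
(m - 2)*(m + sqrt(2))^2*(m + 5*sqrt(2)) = m^4 - 2*m^3 + 7*sqrt(2)*m^3 - 14*sqrt(2)*m^2 + 22*m^2 - 44*m + 10*sqrt(2)*m - 20*sqrt(2)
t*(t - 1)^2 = t^3 - 2*t^2 + t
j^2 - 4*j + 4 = (j - 2)^2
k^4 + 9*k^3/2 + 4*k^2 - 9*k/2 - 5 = (k - 1)*(k + 1)*(k + 2)*(k + 5/2)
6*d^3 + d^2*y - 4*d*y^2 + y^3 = (-3*d + y)*(-2*d + y)*(d + y)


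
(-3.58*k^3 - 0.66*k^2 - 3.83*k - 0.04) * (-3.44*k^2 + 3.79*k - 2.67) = 12.3152*k^5 - 11.2978*k^4 + 20.2324*k^3 - 12.6159*k^2 + 10.0745*k + 0.1068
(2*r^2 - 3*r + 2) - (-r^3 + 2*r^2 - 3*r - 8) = r^3 + 10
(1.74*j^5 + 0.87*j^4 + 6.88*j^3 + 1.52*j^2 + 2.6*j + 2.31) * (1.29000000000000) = 2.2446*j^5 + 1.1223*j^4 + 8.8752*j^3 + 1.9608*j^2 + 3.354*j + 2.9799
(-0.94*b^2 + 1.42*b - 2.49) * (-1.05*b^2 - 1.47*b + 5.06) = 0.987*b^4 - 0.1092*b^3 - 4.2293*b^2 + 10.8455*b - 12.5994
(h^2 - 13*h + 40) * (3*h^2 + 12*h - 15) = 3*h^4 - 27*h^3 - 51*h^2 + 675*h - 600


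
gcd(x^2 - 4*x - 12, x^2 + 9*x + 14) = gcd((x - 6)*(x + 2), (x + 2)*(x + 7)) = x + 2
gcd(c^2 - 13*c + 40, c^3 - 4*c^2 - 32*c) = c - 8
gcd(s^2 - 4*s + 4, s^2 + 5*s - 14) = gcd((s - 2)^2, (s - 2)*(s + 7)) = s - 2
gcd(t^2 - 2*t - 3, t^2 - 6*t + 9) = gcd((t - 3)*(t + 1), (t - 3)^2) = t - 3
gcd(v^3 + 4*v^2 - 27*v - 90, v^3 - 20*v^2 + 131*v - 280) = v - 5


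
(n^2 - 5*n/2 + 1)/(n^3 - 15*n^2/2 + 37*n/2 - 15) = (2*n - 1)/(2*n^2 - 11*n + 15)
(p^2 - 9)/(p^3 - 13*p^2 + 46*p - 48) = (p + 3)/(p^2 - 10*p + 16)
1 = 1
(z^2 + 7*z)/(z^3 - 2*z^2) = (z + 7)/(z*(z - 2))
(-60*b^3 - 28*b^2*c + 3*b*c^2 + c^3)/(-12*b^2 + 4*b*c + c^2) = (10*b^2 + 3*b*c - c^2)/(2*b - c)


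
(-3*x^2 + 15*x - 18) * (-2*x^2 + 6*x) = 6*x^4 - 48*x^3 + 126*x^2 - 108*x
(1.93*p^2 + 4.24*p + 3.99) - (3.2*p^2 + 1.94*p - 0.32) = -1.27*p^2 + 2.3*p + 4.31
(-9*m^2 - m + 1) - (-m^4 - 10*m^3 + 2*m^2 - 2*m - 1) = m^4 + 10*m^3 - 11*m^2 + m + 2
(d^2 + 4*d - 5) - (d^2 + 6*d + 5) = -2*d - 10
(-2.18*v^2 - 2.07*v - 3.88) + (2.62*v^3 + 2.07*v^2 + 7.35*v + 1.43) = 2.62*v^3 - 0.11*v^2 + 5.28*v - 2.45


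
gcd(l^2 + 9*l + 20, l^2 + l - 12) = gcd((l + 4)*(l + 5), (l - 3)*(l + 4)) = l + 4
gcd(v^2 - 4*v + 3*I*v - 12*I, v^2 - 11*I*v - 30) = 1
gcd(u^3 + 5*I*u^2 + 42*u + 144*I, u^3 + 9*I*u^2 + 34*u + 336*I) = u^2 + 2*I*u + 48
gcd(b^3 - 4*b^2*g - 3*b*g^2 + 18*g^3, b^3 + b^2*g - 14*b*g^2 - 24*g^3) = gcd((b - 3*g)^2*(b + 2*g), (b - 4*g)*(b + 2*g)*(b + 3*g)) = b + 2*g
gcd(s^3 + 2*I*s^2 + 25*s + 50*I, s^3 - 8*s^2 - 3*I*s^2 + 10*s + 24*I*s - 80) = s^2 - 3*I*s + 10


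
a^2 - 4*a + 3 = (a - 3)*(a - 1)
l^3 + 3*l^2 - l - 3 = (l - 1)*(l + 1)*(l + 3)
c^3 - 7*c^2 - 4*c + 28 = (c - 7)*(c - 2)*(c + 2)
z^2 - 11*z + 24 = (z - 8)*(z - 3)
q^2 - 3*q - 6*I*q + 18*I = (q - 3)*(q - 6*I)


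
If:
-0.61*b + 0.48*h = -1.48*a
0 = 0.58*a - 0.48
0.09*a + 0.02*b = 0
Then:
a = 0.83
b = -3.72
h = -7.28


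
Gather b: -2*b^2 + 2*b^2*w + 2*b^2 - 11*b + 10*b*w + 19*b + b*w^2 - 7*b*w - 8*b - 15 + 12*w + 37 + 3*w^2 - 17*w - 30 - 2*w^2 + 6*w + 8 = 2*b^2*w + b*(w^2 + 3*w) + w^2 + w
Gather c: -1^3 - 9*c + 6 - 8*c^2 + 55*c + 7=-8*c^2 + 46*c + 12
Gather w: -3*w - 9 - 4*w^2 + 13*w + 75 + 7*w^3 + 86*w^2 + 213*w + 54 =7*w^3 + 82*w^2 + 223*w + 120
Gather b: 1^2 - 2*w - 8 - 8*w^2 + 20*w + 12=-8*w^2 + 18*w + 5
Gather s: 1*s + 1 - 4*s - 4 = -3*s - 3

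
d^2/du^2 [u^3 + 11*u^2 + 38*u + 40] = 6*u + 22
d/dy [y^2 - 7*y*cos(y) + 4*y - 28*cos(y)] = 7*y*sin(y) + 2*y + 28*sin(y) - 7*cos(y) + 4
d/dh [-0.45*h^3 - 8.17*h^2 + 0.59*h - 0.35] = -1.35*h^2 - 16.34*h + 0.59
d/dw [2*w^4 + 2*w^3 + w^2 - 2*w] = 8*w^3 + 6*w^2 + 2*w - 2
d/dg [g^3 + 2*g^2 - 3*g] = 3*g^2 + 4*g - 3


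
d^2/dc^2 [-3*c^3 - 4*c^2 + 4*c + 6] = -18*c - 8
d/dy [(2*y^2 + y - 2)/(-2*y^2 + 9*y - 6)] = 4*(5*y^2 - 8*y + 3)/(4*y^4 - 36*y^3 + 105*y^2 - 108*y + 36)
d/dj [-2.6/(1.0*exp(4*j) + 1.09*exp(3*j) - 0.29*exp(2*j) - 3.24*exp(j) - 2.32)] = (10.4*exp(3*j) + 8.502*exp(2*j) - 1.508*exp(j) - 8.424)*exp(j)/(-1.0*exp(4*j) - 1.09*exp(3*j) + 0.29*exp(2*j) + 3.24*exp(j) + 2.32)^2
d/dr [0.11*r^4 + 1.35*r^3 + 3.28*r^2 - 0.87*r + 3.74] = 0.44*r^3 + 4.05*r^2 + 6.56*r - 0.87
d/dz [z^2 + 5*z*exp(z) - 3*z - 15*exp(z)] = 5*z*exp(z) + 2*z - 10*exp(z) - 3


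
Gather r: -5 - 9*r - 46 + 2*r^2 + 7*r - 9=2*r^2 - 2*r - 60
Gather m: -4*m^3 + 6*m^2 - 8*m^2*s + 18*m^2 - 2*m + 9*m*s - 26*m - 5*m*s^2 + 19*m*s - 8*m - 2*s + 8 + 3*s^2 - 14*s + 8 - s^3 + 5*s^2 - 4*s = -4*m^3 + m^2*(24 - 8*s) + m*(-5*s^2 + 28*s - 36) - s^3 + 8*s^2 - 20*s + 16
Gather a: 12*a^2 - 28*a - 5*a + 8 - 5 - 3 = 12*a^2 - 33*a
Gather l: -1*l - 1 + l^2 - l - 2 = l^2 - 2*l - 3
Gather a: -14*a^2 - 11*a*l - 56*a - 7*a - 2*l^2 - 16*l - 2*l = -14*a^2 + a*(-11*l - 63) - 2*l^2 - 18*l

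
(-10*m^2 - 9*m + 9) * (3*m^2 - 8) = -30*m^4 - 27*m^3 + 107*m^2 + 72*m - 72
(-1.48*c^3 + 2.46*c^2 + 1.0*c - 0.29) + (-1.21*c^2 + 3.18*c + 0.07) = -1.48*c^3 + 1.25*c^2 + 4.18*c - 0.22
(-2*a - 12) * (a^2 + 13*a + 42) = -2*a^3 - 38*a^2 - 240*a - 504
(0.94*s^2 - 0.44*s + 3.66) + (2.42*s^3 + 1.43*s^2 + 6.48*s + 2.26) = 2.42*s^3 + 2.37*s^2 + 6.04*s + 5.92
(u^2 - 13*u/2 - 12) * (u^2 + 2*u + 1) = u^4 - 9*u^3/2 - 24*u^2 - 61*u/2 - 12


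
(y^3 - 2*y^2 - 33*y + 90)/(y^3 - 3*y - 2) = (-y^3 + 2*y^2 + 33*y - 90)/(-y^3 + 3*y + 2)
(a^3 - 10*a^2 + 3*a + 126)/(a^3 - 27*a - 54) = (a - 7)/(a + 3)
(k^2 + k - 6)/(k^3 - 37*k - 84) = (k - 2)/(k^2 - 3*k - 28)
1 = 1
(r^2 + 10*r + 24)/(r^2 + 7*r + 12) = (r + 6)/(r + 3)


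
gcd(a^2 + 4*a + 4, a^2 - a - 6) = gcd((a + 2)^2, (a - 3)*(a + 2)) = a + 2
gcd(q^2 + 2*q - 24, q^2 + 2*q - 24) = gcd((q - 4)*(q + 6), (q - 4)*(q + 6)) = q^2 + 2*q - 24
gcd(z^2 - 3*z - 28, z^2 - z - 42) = z - 7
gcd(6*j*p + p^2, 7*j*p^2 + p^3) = p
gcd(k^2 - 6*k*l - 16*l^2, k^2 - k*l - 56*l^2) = k - 8*l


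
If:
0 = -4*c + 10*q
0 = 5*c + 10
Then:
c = -2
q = -4/5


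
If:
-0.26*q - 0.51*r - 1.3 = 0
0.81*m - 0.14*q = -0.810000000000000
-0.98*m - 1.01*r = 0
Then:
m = -2.78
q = -10.29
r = 2.70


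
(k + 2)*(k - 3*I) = k^2 + 2*k - 3*I*k - 6*I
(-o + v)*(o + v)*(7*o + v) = -7*o^3 - o^2*v + 7*o*v^2 + v^3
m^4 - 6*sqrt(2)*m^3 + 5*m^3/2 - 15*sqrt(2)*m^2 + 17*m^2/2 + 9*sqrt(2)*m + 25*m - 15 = (m - 1/2)*(m + 3)*(m - 5*sqrt(2))*(m - sqrt(2))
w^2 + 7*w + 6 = (w + 1)*(w + 6)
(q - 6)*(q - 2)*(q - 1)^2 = q^4 - 10*q^3 + 29*q^2 - 32*q + 12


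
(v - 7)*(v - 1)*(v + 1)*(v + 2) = v^4 - 5*v^3 - 15*v^2 + 5*v + 14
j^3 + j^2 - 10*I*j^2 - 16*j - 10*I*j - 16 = (j + 1)*(j - 8*I)*(j - 2*I)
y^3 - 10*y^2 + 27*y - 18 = (y - 6)*(y - 3)*(y - 1)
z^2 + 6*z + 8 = (z + 2)*(z + 4)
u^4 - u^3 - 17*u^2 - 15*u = u*(u - 5)*(u + 1)*(u + 3)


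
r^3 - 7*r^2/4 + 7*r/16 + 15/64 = (r - 5/4)*(r - 3/4)*(r + 1/4)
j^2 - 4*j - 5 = (j - 5)*(j + 1)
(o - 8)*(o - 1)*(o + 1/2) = o^3 - 17*o^2/2 + 7*o/2 + 4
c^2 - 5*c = c*(c - 5)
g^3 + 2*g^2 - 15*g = g*(g - 3)*(g + 5)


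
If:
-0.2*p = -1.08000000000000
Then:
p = 5.40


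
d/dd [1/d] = -1/d^2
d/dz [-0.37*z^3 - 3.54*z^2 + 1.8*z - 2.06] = -1.11*z^2 - 7.08*z + 1.8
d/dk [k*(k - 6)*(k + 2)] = 3*k^2 - 8*k - 12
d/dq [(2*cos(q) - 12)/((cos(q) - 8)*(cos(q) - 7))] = 2*(cos(q)^2 - 12*cos(q) + 34)*sin(q)/((cos(q) - 8)^2*(cos(q) - 7)^2)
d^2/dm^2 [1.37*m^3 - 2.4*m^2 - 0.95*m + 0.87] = 8.22*m - 4.8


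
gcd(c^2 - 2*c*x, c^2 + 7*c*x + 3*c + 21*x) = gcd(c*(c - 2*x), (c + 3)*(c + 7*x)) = 1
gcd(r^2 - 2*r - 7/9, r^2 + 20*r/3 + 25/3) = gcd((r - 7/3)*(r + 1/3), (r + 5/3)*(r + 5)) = 1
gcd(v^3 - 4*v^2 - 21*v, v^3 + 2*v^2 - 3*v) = v^2 + 3*v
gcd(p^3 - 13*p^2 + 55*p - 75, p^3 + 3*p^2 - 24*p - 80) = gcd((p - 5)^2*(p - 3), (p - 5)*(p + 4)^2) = p - 5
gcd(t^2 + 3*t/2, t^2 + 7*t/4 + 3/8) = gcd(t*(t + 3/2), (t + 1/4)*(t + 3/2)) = t + 3/2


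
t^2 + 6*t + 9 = (t + 3)^2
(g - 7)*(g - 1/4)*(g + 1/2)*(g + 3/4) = g^4 - 6*g^3 - 111*g^2/16 - 17*g/32 + 21/32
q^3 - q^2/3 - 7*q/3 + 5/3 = (q - 1)^2*(q + 5/3)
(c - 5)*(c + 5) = c^2 - 25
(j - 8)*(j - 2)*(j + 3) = j^3 - 7*j^2 - 14*j + 48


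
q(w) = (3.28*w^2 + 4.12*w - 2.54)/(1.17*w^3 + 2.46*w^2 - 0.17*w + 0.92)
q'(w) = (6.56*w + 4.12)/(1.17*w^3 + 2.46*w^2 - 0.17*w + 0.92) + (-3.51*w^2 - 4.92*w + 0.17)*(3.28*w^2 + 4.12*w - 2.54)/(1.17*w^3 + 2.46*w^2 - 0.17*w + 0.92)^2 = (-3.8376*w^4 - 9.6408*w^3 - 1.7774*w^2 + 18.532*w + 3.3586)/(1.3689*w^6 + 5.7564*w^5 + 5.6538*w^4 + 1.3164*w^3 + 4.5553*w^2 - 0.3128*w + 0.8464)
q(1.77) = 1.01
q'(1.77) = -0.28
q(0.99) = 1.11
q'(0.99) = 0.37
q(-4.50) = -0.82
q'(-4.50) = -0.27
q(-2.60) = -3.47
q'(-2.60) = -9.49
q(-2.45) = -6.39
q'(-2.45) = -40.41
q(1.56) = 1.07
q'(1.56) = -0.26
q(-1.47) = -0.54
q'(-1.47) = -1.96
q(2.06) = 0.94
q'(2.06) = -0.26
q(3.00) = 0.73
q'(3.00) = -0.18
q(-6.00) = -0.56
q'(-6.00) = -0.12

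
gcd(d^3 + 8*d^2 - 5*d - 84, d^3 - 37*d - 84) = d + 4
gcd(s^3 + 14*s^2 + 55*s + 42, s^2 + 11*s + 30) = s + 6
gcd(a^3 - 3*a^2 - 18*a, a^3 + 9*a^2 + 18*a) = a^2 + 3*a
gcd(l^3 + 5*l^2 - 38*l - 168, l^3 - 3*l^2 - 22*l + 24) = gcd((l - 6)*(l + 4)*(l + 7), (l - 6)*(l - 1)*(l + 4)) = l^2 - 2*l - 24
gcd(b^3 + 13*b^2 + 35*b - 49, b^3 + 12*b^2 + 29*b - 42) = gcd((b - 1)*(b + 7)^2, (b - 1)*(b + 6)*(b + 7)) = b^2 + 6*b - 7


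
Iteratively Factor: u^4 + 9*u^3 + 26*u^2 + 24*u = (u + 2)*(u^3 + 7*u^2 + 12*u) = (u + 2)*(u + 3)*(u^2 + 4*u) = (u + 2)*(u + 3)*(u + 4)*(u)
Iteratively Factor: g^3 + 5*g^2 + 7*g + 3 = (g + 1)*(g^2 + 4*g + 3) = (g + 1)^2*(g + 3)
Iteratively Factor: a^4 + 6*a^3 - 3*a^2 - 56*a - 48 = (a + 4)*(a^3 + 2*a^2 - 11*a - 12) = (a + 1)*(a + 4)*(a^2 + a - 12) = (a + 1)*(a + 4)^2*(a - 3)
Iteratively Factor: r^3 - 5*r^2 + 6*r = (r - 2)*(r^2 - 3*r) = r*(r - 2)*(r - 3)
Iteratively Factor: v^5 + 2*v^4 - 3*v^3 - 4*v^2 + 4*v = (v - 1)*(v^4 + 3*v^3 - 4*v) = (v - 1)*(v + 2)*(v^3 + v^2 - 2*v) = v*(v - 1)*(v + 2)*(v^2 + v - 2) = v*(v - 1)^2*(v + 2)*(v + 2)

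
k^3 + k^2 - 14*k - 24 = (k - 4)*(k + 2)*(k + 3)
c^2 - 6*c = c*(c - 6)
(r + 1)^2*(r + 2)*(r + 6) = r^4 + 10*r^3 + 29*r^2 + 32*r + 12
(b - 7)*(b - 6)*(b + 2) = b^3 - 11*b^2 + 16*b + 84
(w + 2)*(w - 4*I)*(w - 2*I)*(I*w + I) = I*w^4 + 6*w^3 + 3*I*w^3 + 18*w^2 - 6*I*w^2 + 12*w - 24*I*w - 16*I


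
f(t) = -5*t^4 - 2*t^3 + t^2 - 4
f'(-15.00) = 66120.00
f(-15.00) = -246154.00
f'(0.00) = 0.00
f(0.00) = -4.00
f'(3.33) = -798.39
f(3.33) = -681.58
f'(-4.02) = 1194.29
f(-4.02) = -1163.70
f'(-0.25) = -0.56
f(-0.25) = -3.93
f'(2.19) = -234.47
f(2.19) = -135.22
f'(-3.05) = 505.54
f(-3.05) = -370.63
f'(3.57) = -979.32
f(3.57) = -894.42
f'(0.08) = 0.11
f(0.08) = -3.99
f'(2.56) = -369.75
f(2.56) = -245.75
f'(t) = -20*t^3 - 6*t^2 + 2*t = 2*t*(-10*t^2 - 3*t + 1)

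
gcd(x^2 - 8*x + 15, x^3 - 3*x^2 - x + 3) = x - 3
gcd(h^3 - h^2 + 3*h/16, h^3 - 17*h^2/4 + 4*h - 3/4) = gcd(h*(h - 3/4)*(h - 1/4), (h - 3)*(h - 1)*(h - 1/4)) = h - 1/4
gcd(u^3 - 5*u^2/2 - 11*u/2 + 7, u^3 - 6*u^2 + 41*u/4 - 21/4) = u^2 - 9*u/2 + 7/2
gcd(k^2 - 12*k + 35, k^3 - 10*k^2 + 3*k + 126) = k - 7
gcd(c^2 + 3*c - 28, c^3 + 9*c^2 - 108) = 1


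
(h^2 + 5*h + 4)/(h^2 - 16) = (h + 1)/(h - 4)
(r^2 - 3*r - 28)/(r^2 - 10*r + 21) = (r + 4)/(r - 3)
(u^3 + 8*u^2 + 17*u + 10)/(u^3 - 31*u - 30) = (u + 2)/(u - 6)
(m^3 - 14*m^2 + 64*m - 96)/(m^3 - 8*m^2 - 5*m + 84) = (m^2 - 10*m + 24)/(m^2 - 4*m - 21)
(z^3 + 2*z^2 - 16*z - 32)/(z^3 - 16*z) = (z + 2)/z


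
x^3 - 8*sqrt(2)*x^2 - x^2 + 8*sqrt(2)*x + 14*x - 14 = (x - 1)*(x - 7*sqrt(2))*(x - sqrt(2))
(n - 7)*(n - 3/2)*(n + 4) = n^3 - 9*n^2/2 - 47*n/2 + 42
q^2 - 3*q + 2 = (q - 2)*(q - 1)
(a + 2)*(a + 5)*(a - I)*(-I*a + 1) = -I*a^4 - 7*I*a^3 - 11*I*a^2 - 7*I*a - 10*I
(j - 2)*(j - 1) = j^2 - 3*j + 2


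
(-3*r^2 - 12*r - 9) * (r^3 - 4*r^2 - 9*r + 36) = -3*r^5 + 66*r^3 + 36*r^2 - 351*r - 324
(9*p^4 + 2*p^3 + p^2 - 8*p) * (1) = 9*p^4 + 2*p^3 + p^2 - 8*p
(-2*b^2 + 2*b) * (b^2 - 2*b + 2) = -2*b^4 + 6*b^3 - 8*b^2 + 4*b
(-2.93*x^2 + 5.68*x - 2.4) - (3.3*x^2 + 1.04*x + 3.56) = -6.23*x^2 + 4.64*x - 5.96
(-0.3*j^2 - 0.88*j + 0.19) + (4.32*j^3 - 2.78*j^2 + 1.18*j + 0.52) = 4.32*j^3 - 3.08*j^2 + 0.3*j + 0.71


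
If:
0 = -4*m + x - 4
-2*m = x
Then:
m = -2/3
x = 4/3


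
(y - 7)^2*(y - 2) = y^3 - 16*y^2 + 77*y - 98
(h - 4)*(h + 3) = h^2 - h - 12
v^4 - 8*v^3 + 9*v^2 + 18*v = v*(v - 6)*(v - 3)*(v + 1)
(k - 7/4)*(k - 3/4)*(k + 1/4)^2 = k^4 - 2*k^3 + k^2/8 + k/2 + 21/256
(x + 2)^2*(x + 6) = x^3 + 10*x^2 + 28*x + 24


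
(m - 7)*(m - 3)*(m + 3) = m^3 - 7*m^2 - 9*m + 63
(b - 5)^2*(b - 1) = b^3 - 11*b^2 + 35*b - 25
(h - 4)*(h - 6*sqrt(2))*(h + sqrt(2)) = h^3 - 5*sqrt(2)*h^2 - 4*h^2 - 12*h + 20*sqrt(2)*h + 48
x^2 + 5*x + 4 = (x + 1)*(x + 4)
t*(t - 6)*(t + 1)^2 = t^4 - 4*t^3 - 11*t^2 - 6*t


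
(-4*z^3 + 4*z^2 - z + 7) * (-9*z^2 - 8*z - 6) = 36*z^5 - 4*z^4 + z^3 - 79*z^2 - 50*z - 42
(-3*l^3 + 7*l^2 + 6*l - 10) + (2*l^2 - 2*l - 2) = -3*l^3 + 9*l^2 + 4*l - 12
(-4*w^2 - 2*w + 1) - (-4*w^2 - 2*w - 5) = 6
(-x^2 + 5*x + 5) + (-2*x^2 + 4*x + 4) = -3*x^2 + 9*x + 9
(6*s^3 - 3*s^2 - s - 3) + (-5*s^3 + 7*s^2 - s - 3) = s^3 + 4*s^2 - 2*s - 6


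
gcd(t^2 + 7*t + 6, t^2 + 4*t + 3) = t + 1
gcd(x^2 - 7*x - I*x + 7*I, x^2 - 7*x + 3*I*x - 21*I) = x - 7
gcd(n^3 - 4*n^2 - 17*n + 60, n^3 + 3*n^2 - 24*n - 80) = n^2 - n - 20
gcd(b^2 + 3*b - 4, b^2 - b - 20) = b + 4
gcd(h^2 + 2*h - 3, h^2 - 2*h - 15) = h + 3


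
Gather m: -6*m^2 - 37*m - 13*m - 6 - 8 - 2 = -6*m^2 - 50*m - 16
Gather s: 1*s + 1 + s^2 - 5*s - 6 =s^2 - 4*s - 5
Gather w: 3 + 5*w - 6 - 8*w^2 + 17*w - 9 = -8*w^2 + 22*w - 12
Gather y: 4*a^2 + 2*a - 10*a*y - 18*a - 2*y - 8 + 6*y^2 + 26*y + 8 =4*a^2 - 16*a + 6*y^2 + y*(24 - 10*a)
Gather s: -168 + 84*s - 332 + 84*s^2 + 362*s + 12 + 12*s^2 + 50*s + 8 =96*s^2 + 496*s - 480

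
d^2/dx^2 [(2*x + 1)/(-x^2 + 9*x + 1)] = 2*((2*x - 9)^2*(2*x + 1) + (6*x - 17)*(-x^2 + 9*x + 1))/(-x^2 + 9*x + 1)^3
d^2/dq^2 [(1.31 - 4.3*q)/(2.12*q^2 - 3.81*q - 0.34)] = ((4.24*q - 3.81)*(4.3*q - 1.31)*(8.48*q - 7.62) + (54.696*q - 38.3204)*(-2.12*q^2 + 3.81*q + 0.34))/(-2.12*q^2 + 3.81*q + 0.34)^3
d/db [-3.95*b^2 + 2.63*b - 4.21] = 2.63 - 7.9*b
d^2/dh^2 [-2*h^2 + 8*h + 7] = -4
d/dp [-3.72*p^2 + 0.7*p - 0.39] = 0.7 - 7.44*p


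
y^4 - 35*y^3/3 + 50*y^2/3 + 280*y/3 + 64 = (y - 8)*(y - 6)*(y + 1)*(y + 4/3)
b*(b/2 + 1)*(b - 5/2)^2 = b^4/2 - 3*b^3/2 - 15*b^2/8 + 25*b/4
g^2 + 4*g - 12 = (g - 2)*(g + 6)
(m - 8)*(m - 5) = m^2 - 13*m + 40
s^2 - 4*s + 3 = (s - 3)*(s - 1)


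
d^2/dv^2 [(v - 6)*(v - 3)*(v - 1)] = 6*v - 20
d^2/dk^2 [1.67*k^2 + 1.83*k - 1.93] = 3.34000000000000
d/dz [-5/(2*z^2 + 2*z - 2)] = 5*(2*z + 1)/(2*(z^2 + z - 1)^2)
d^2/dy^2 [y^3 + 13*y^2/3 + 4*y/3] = 6*y + 26/3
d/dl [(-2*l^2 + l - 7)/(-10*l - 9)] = (20*l^2 + 36*l - 79)/(100*l^2 + 180*l + 81)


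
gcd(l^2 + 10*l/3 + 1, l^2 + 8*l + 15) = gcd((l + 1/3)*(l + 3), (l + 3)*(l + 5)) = l + 3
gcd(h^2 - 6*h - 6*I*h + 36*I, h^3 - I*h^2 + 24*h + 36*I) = h - 6*I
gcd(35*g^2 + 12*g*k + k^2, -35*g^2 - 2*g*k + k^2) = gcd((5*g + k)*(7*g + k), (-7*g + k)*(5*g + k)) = 5*g + k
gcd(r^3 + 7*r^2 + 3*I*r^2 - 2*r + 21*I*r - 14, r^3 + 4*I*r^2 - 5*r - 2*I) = r^2 + 3*I*r - 2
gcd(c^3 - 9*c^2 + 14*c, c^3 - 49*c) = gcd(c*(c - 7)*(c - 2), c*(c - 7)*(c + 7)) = c^2 - 7*c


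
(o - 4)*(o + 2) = o^2 - 2*o - 8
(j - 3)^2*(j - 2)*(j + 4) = j^4 - 4*j^3 - 11*j^2 + 66*j - 72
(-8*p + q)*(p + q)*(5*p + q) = -40*p^3 - 43*p^2*q - 2*p*q^2 + q^3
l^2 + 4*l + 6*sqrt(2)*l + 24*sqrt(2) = (l + 4)*(l + 6*sqrt(2))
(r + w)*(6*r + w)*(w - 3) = 6*r^2*w - 18*r^2 + 7*r*w^2 - 21*r*w + w^3 - 3*w^2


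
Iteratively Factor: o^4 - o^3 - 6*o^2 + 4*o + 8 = (o + 2)*(o^3 - 3*o^2 + 4) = (o + 1)*(o + 2)*(o^2 - 4*o + 4) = (o - 2)*(o + 1)*(o + 2)*(o - 2)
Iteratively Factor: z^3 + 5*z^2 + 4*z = (z)*(z^2 + 5*z + 4) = z*(z + 4)*(z + 1)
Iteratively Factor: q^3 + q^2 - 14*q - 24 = (q + 3)*(q^2 - 2*q - 8) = (q - 4)*(q + 3)*(q + 2)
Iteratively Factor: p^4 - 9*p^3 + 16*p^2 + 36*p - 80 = (p - 4)*(p^3 - 5*p^2 - 4*p + 20) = (p - 4)*(p + 2)*(p^2 - 7*p + 10) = (p - 5)*(p - 4)*(p + 2)*(p - 2)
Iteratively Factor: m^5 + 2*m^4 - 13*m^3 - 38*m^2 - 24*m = (m)*(m^4 + 2*m^3 - 13*m^2 - 38*m - 24) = m*(m + 1)*(m^3 + m^2 - 14*m - 24) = m*(m + 1)*(m + 2)*(m^2 - m - 12) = m*(m - 4)*(m + 1)*(m + 2)*(m + 3)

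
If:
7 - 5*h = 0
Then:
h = 7/5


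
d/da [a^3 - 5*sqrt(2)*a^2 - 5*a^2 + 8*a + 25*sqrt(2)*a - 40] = 3*a^2 - 10*sqrt(2)*a - 10*a + 8 + 25*sqrt(2)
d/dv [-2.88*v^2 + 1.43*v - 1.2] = 1.43 - 5.76*v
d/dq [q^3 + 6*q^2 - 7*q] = 3*q^2 + 12*q - 7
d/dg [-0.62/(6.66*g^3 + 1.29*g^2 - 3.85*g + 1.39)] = (12.3876*g^2 + 1.5996*g - 2.387)/(6.66*g^3 + 1.29*g^2 - 3.85*g + 1.39)^2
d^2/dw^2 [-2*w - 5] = 0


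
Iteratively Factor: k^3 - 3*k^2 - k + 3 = (k + 1)*(k^2 - 4*k + 3) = (k - 3)*(k + 1)*(k - 1)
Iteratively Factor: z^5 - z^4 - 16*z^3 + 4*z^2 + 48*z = (z + 2)*(z^4 - 3*z^3 - 10*z^2 + 24*z) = (z - 2)*(z + 2)*(z^3 - z^2 - 12*z) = (z - 2)*(z + 2)*(z + 3)*(z^2 - 4*z) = z*(z - 2)*(z + 2)*(z + 3)*(z - 4)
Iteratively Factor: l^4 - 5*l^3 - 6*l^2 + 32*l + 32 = (l + 2)*(l^3 - 7*l^2 + 8*l + 16) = (l - 4)*(l + 2)*(l^2 - 3*l - 4) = (l - 4)*(l + 1)*(l + 2)*(l - 4)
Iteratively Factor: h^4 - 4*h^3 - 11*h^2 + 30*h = (h - 5)*(h^3 + h^2 - 6*h) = (h - 5)*(h + 3)*(h^2 - 2*h) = (h - 5)*(h - 2)*(h + 3)*(h)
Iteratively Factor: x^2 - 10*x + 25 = (x - 5)*(x - 5)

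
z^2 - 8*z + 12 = (z - 6)*(z - 2)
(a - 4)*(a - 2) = a^2 - 6*a + 8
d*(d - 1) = d^2 - d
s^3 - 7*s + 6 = (s - 2)*(s - 1)*(s + 3)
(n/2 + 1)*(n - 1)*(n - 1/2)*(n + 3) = n^4/2 + 7*n^3/4 - n^2/2 - 13*n/4 + 3/2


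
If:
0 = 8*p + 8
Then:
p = -1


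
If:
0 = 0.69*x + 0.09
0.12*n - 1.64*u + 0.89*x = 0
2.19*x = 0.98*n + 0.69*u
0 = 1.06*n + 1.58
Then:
No Solution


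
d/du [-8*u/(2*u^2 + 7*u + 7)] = 8*(2*u^2 - 7)/(4*u^4 + 28*u^3 + 77*u^2 + 98*u + 49)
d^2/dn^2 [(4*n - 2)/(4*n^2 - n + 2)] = 4*(6*(1 - 4*n)*(4*n^2 - n + 2) + (2*n - 1)*(8*n - 1)^2)/(4*n^2 - n + 2)^3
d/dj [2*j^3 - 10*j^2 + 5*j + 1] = 6*j^2 - 20*j + 5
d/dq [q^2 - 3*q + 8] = 2*q - 3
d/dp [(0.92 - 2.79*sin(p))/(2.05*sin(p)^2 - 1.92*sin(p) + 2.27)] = (5.7195*sin(p)^2 - 3.772*sin(p) - 4.5669)*cos(p)/(4.2025*sin(p)^4 - 7.872*sin(p)^3 + 12.9934*sin(p)^2 - 8.7168*sin(p) + 5.1529)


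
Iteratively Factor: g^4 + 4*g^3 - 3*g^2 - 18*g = (g + 3)*(g^3 + g^2 - 6*g) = (g - 2)*(g + 3)*(g^2 + 3*g) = g*(g - 2)*(g + 3)*(g + 3)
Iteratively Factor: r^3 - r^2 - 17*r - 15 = (r + 1)*(r^2 - 2*r - 15) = (r - 5)*(r + 1)*(r + 3)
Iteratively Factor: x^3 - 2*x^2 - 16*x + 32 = (x - 4)*(x^2 + 2*x - 8) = (x - 4)*(x - 2)*(x + 4)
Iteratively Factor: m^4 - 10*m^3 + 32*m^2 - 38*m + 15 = (m - 1)*(m^3 - 9*m^2 + 23*m - 15) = (m - 5)*(m - 1)*(m^2 - 4*m + 3) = (m - 5)*(m - 1)^2*(m - 3)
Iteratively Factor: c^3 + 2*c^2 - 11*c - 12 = (c + 1)*(c^2 + c - 12) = (c - 3)*(c + 1)*(c + 4)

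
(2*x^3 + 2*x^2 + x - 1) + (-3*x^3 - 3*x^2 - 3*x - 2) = -x^3 - x^2 - 2*x - 3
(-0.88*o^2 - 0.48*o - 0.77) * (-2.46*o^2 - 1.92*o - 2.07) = 2.1648*o^4 + 2.8704*o^3 + 4.6374*o^2 + 2.472*o + 1.5939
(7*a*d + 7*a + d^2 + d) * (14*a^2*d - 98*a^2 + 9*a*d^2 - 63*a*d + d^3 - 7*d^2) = 98*a^3*d^2 - 588*a^3*d - 686*a^3 + 77*a^2*d^3 - 462*a^2*d^2 - 539*a^2*d + 16*a*d^4 - 96*a*d^3 - 112*a*d^2 + d^5 - 6*d^4 - 7*d^3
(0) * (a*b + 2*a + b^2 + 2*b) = 0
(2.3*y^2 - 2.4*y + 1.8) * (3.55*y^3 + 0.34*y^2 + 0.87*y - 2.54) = 8.165*y^5 - 7.738*y^4 + 7.575*y^3 - 7.318*y^2 + 7.662*y - 4.572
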